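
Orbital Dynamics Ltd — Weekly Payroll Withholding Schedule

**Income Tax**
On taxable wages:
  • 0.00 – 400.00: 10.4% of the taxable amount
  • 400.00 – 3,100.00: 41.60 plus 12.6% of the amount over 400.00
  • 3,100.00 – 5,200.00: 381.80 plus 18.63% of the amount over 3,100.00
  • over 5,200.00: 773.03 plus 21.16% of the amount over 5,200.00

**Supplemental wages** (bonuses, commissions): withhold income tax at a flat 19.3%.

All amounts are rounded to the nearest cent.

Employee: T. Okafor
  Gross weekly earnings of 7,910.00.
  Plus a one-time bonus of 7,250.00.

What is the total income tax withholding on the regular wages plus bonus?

2,745.72

Income Tax: taxable = 7,910.00
  773.03 + 21.16% × (7,910.00 − 5,200.00) = 773.03 + 21.16% × 2,710.00 = 1,346.47
Supplemental (19.3% flat on bonus): 19.3% × 7,250.00 = 1,399.25
Total income tax: 1,346.47 + 1,399.25 = 2,745.72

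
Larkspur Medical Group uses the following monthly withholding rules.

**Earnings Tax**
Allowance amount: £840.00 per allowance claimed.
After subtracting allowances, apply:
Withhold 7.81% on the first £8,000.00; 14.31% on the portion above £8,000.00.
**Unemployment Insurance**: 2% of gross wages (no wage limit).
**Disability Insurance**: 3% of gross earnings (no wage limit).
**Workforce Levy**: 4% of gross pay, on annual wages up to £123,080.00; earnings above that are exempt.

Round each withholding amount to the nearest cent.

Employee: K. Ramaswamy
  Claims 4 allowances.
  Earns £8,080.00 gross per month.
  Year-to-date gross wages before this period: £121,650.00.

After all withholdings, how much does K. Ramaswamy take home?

Earnings Tax: taxable = £8,080.00 − 4×£840.00 = £4,720.00
  7.81% × £4,720.00 = £368.63
Unemployment Insurance: 2% × £8,080.00 = £161.60
Disability Insurance: 3% × £8,080.00 = £242.40
Workforce Levy: cap £123,080.00 − YTD £121,650.00 = £1,430.00 subject; 4% × £1,430.00 = £57.20
Total withheld: £368.63 + £161.60 + £242.40 + £57.20 = £829.83
Net pay: £8,080.00 − £829.83 = £7,250.17

£7,250.17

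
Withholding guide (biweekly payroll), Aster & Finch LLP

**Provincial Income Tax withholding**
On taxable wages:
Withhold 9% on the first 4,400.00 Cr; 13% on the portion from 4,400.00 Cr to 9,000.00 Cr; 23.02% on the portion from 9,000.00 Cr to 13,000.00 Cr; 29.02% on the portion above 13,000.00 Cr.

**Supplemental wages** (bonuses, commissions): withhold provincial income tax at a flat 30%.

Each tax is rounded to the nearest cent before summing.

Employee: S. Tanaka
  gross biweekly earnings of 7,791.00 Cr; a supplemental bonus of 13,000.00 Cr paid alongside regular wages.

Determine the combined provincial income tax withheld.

4,736.83 Cr

Provincial Income Tax: taxable = 7,791.00 Cr
  396.00 Cr + 13% × (7,791.00 Cr − 4,400.00 Cr) = 396.00 Cr + 13% × 3,391.00 Cr = 836.83 Cr
Supplemental (30% flat on bonus): 30% × 13,000.00 Cr = 3,900.00 Cr
Total provincial income tax: 836.83 Cr + 3,900.00 Cr = 4,736.83 Cr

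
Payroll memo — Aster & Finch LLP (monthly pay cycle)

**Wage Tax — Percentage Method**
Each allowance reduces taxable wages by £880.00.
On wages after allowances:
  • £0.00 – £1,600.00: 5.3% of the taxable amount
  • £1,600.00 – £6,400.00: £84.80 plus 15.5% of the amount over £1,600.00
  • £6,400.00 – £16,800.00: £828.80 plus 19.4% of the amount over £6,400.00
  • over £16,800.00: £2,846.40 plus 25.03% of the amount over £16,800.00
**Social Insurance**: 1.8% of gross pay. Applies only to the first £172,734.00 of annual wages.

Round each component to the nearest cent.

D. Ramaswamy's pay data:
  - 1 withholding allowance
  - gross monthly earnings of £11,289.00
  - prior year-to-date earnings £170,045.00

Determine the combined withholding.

Wage Tax: taxable = £11,289.00 − 1×£880.00 = £10,409.00
  £828.80 + 19.4% × (£10,409.00 − £6,400.00) = £828.80 + 19.4% × £4,009.00 = £1,606.55
Social Insurance: cap £172,734.00 − YTD £170,045.00 = £2,689.00 subject; 1.8% × £2,689.00 = £48.40
Total: £1,606.55 + £48.40 = £1,654.95

£1,654.95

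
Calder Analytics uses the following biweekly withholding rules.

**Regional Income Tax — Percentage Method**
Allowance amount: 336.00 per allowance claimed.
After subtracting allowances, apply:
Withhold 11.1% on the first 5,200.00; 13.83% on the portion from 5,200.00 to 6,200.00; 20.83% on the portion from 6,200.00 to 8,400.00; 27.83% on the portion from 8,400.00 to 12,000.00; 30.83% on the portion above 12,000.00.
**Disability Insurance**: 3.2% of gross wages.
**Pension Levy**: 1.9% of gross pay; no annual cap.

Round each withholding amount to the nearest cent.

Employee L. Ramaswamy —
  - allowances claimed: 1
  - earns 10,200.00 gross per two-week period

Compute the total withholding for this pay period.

2,101.39

Regional Income Tax: taxable = 10,200.00 − 1×336.00 = 9,864.00
  1,173.76 + 27.83% × (9,864.00 − 8,400.00) = 1,173.76 + 27.83% × 1,464.00 = 1,581.19
Disability Insurance: 3.2% × 10,200.00 = 326.40
Pension Levy: 1.9% × 10,200.00 = 193.80
Total: 1,581.19 + 326.40 + 193.80 = 2,101.39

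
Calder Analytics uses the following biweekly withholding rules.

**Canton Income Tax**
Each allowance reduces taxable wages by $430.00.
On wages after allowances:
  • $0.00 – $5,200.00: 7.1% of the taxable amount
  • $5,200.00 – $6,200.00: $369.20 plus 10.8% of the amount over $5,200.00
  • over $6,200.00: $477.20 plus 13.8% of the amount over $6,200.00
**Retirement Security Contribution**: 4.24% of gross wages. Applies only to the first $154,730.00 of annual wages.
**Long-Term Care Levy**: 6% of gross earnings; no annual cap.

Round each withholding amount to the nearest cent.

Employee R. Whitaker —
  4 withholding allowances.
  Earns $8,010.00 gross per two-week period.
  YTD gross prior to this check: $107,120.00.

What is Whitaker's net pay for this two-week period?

Canton Income Tax: taxable = $8,010.00 − 4×$430.00 = $6,290.00
  $477.20 + 13.8% × ($6,290.00 − $6,200.00) = $477.20 + 13.8% × $90.00 = $489.62
Retirement Security Contribution: 4.24% × $8,010.00 = $339.62
Long-Term Care Levy: 6% × $8,010.00 = $480.60
Total withheld: $489.62 + $339.62 + $480.60 = $1,309.84
Net pay: $8,010.00 − $1,309.84 = $6,700.16

$6,700.16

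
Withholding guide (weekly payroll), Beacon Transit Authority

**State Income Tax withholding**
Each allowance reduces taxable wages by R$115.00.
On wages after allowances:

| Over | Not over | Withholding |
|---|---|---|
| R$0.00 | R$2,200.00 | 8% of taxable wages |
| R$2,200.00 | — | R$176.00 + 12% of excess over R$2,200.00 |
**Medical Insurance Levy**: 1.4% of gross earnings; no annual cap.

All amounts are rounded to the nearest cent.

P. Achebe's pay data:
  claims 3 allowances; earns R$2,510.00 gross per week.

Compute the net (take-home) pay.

State Income Tax: taxable = R$2,510.00 − 3×R$115.00 = R$2,165.00
  8% × R$2,165.00 = R$173.20
Medical Insurance Levy: 1.4% × R$2,510.00 = R$35.14
Total withheld: R$173.20 + R$35.14 = R$208.34
Net pay: R$2,510.00 − R$208.34 = R$2,301.66

R$2,301.66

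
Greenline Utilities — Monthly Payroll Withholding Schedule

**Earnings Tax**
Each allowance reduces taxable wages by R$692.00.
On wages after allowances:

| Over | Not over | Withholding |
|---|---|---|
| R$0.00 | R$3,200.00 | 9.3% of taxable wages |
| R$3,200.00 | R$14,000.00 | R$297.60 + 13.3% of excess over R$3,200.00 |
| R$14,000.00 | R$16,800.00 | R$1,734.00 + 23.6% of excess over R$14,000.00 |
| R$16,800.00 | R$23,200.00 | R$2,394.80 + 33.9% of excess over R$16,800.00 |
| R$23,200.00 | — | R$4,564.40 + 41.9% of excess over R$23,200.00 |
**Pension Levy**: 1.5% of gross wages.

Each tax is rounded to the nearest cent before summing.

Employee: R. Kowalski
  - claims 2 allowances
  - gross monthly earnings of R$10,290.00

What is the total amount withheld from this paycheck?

Earnings Tax: taxable = R$10,290.00 − 2×R$692.00 = R$8,906.00
  R$297.60 + 13.3% × (R$8,906.00 − R$3,200.00) = R$297.60 + 13.3% × R$5,706.00 = R$1,056.50
Pension Levy: 1.5% × R$10,290.00 = R$154.35
Total: R$1,056.50 + R$154.35 = R$1,210.85

R$1,210.85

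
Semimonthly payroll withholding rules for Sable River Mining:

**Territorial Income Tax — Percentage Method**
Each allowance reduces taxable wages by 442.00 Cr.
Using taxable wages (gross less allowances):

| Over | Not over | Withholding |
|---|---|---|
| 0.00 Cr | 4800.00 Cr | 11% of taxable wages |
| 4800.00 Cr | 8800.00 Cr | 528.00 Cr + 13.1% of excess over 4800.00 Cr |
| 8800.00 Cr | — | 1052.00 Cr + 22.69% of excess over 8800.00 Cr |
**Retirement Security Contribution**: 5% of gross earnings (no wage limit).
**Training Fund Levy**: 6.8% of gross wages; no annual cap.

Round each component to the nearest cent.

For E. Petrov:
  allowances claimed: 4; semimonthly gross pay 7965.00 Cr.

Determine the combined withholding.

Territorial Income Tax: taxable = 7965.00 Cr − 4×442.00 Cr = 6197.00 Cr
  528.00 Cr + 13.1% × (6197.00 Cr − 4800.00 Cr) = 528.00 Cr + 13.1% × 1397.00 Cr = 711.01 Cr
Retirement Security Contribution: 5% × 7965.00 Cr = 398.25 Cr
Training Fund Levy: 6.8% × 7965.00 Cr = 541.62 Cr
Total: 711.01 Cr + 398.25 Cr + 541.62 Cr = 1650.88 Cr

1650.88 Cr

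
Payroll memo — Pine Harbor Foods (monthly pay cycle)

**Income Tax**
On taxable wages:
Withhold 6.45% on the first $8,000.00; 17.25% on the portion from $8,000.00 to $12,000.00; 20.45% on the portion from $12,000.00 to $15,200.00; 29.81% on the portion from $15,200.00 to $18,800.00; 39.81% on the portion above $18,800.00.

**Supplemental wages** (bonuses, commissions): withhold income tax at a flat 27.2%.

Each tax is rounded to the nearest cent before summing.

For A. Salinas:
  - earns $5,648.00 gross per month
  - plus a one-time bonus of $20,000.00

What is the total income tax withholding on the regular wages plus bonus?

$5,804.30

Income Tax: taxable = $5,648.00
  6.45% × $5,648.00 = $364.30
Supplemental (27.2% flat on bonus): 27.2% × $20,000.00 = $5,440.00
Total income tax: $364.30 + $5,440.00 = $5,804.30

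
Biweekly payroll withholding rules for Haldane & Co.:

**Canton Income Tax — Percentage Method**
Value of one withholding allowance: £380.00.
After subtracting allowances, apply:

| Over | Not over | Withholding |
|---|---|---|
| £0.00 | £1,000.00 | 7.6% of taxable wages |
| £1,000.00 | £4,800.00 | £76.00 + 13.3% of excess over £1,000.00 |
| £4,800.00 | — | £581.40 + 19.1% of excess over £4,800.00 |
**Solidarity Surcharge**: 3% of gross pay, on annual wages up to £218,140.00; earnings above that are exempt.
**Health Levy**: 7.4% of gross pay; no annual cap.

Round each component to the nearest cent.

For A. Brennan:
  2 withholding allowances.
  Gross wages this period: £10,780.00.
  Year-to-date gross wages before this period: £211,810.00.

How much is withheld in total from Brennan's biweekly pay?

£2,566.04

Canton Income Tax: taxable = £10,780.00 − 2×£380.00 = £10,020.00
  £581.40 + 19.1% × (£10,020.00 − £4,800.00) = £581.40 + 19.1% × £5,220.00 = £1,578.42
Solidarity Surcharge: cap £218,140.00 − YTD £211,810.00 = £6,330.00 subject; 3% × £6,330.00 = £189.90
Health Levy: 7.4% × £10,780.00 = £797.72
Total: £1,578.42 + £189.90 + £797.72 = £2,566.04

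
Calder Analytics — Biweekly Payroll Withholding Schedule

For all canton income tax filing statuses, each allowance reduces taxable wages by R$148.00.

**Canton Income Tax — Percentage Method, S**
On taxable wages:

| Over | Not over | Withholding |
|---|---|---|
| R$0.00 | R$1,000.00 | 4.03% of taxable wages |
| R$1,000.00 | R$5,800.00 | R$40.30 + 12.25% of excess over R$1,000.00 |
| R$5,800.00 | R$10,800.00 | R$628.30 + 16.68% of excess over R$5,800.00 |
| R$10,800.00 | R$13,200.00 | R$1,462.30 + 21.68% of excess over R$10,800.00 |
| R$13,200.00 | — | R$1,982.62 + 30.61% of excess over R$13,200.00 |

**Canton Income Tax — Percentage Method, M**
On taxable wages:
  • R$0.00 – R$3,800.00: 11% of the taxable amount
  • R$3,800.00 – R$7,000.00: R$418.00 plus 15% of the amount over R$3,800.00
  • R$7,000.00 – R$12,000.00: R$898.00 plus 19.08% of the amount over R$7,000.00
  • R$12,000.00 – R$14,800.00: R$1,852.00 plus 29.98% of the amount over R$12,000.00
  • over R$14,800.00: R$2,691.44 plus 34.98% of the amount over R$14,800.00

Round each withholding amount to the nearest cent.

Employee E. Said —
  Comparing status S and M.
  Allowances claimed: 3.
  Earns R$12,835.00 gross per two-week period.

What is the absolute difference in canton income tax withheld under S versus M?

R$161.99

Canton Income Tax (S): taxable = R$12,835.00 − 3×R$148.00 = R$12,391.00
  R$1,462.30 + 21.68% × (R$12,391.00 − R$10,800.00) = R$1,462.30 + 21.68% × R$1,591.00 = R$1,807.23
Canton Income Tax (M): taxable = R$12,835.00 − 3×R$148.00 = R$12,391.00
  R$1,852.00 + 29.98% × (R$12,391.00 − R$12,000.00) = R$1,852.00 + 29.98% × R$391.00 = R$1,969.22
Difference: |R$1,807.23 − R$1,969.22| = R$161.99 (higher under M)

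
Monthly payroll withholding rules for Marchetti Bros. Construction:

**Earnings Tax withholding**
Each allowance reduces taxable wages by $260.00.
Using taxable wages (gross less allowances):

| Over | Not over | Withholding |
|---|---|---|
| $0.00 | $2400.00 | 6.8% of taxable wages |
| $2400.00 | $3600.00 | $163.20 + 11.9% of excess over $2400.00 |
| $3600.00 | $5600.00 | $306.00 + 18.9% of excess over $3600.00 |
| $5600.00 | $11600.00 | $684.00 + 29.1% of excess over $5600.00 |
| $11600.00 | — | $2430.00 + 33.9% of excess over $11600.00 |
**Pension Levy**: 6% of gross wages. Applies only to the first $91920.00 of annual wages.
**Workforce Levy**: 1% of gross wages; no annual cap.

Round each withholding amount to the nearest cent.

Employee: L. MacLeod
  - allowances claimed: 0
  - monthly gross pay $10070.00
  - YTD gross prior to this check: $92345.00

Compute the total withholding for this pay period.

Earnings Tax: taxable = $10070.00
  $684.00 + 29.1% × ($10070.00 − $5600.00) = $684.00 + 29.1% × $4470.00 = $1984.77
Pension Levy: YTD $92345.00 ≥ cap $91920.00 → $0.00
Workforce Levy: 1% × $10070.00 = $100.70
Total: $1984.77 + $0.00 + $100.70 = $2085.47

$2085.47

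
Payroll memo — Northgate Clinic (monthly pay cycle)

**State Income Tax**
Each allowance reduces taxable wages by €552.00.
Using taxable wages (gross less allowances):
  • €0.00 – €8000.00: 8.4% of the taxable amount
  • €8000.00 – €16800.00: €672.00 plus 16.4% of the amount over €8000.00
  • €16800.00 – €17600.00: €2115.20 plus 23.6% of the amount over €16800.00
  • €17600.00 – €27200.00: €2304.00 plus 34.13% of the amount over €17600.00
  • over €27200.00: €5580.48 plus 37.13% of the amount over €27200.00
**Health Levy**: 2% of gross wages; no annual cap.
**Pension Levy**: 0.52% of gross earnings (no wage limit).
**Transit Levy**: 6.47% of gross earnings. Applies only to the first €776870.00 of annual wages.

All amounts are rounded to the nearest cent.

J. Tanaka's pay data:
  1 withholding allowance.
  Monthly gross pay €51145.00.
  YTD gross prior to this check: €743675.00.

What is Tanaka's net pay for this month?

€33442.13

State Income Tax: taxable = €51145.00 − 1×€552.00 = €50593.00
  €5580.48 + 37.13% × (€50593.00 − €27200.00) = €5580.48 + 37.13% × €23393.00 = €14266.30
Health Levy: 2% × €51145.00 = €1022.90
Pension Levy: 0.52% × €51145.00 = €265.95
Transit Levy: cap €776870.00 − YTD €743675.00 = €33195.00 subject; 6.47% × €33195.00 = €2147.72
Total withheld: €14266.30 + €1022.90 + €265.95 + €2147.72 = €17702.87
Net pay: €51145.00 − €17702.87 = €33442.13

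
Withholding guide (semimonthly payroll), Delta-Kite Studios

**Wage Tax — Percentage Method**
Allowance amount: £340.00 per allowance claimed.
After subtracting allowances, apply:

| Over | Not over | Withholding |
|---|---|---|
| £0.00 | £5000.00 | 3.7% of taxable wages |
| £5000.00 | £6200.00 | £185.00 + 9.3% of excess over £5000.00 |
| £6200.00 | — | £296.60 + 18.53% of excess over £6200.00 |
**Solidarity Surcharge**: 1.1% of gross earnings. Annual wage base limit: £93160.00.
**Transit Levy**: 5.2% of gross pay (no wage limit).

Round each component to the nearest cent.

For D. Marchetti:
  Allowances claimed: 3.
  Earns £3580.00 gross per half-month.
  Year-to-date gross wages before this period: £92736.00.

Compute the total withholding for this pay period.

Wage Tax: taxable = £3580.00 − 3×£340.00 = £2560.00
  3.7% × £2560.00 = £94.72
Solidarity Surcharge: cap £93160.00 − YTD £92736.00 = £424.00 subject; 1.1% × £424.00 = £4.66
Transit Levy: 5.2% × £3580.00 = £186.16
Total: £94.72 + £4.66 + £186.16 = £285.54

£285.54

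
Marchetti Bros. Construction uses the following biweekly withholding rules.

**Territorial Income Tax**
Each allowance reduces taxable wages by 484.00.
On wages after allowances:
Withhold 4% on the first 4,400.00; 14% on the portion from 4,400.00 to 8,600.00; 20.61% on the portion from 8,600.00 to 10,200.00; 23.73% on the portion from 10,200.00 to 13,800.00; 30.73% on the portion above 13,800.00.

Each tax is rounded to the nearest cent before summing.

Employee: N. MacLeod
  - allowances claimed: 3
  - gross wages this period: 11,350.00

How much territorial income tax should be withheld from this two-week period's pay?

Territorial Income Tax: taxable = 11,350.00 − 3×484.00 = 9,898.00
  764.00 + 20.61% × (9,898.00 − 8,600.00) = 764.00 + 20.61% × 1,298.00 = 1,031.52

1,031.52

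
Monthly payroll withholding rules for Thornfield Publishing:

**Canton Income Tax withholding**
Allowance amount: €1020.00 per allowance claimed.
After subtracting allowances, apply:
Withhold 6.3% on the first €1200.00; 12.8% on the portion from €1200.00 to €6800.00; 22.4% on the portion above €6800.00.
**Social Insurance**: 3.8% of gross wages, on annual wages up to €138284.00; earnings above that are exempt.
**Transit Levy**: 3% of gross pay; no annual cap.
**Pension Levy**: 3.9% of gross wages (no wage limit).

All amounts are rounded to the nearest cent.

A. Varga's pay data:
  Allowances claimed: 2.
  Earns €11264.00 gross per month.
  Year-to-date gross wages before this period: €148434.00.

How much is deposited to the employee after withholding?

€9151.40

Canton Income Tax: taxable = €11264.00 − 2×€1020.00 = €9224.00
  €792.40 + 22.4% × (€9224.00 − €6800.00) = €792.40 + 22.4% × €2424.00 = €1335.38
Social Insurance: YTD €148434.00 ≥ cap €138284.00 → €0.00
Transit Levy: 3% × €11264.00 = €337.92
Pension Levy: 3.9% × €11264.00 = €439.30
Total withheld: €1335.38 + €0.00 + €337.92 + €439.30 = €2112.60
Net pay: €11264.00 − €2112.60 = €9151.40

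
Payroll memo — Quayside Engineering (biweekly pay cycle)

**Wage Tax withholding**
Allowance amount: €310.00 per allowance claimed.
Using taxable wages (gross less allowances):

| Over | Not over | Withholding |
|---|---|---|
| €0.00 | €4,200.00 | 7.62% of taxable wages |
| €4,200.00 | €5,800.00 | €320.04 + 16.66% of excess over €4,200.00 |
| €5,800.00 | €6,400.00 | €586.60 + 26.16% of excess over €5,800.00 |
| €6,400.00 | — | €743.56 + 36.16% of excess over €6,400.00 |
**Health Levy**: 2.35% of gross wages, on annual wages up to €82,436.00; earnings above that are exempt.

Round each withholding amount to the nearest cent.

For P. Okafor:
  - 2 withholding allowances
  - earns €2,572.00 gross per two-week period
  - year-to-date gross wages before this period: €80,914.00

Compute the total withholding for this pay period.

€184.51

Wage Tax: taxable = €2,572.00 − 2×€310.00 = €1,952.00
  7.62% × €1,952.00 = €148.74
Health Levy: cap €82,436.00 − YTD €80,914.00 = €1,522.00 subject; 2.35% × €1,522.00 = €35.77
Total: €148.74 + €35.77 = €184.51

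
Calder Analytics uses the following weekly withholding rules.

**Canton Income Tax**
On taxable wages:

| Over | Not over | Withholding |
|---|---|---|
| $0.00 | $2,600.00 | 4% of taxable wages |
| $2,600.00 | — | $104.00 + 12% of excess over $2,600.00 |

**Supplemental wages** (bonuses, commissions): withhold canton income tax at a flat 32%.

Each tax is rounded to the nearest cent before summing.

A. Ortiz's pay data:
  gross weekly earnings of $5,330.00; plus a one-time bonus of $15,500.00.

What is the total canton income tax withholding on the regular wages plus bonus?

$5,391.60

Canton Income Tax: taxable = $5,330.00
  $104.00 + 12% × ($5,330.00 − $2,600.00) = $104.00 + 12% × $2,730.00 = $431.60
Supplemental (32% flat on bonus): 32% × $15,500.00 = $4,960.00
Total canton income tax: $431.60 + $4,960.00 = $5,391.60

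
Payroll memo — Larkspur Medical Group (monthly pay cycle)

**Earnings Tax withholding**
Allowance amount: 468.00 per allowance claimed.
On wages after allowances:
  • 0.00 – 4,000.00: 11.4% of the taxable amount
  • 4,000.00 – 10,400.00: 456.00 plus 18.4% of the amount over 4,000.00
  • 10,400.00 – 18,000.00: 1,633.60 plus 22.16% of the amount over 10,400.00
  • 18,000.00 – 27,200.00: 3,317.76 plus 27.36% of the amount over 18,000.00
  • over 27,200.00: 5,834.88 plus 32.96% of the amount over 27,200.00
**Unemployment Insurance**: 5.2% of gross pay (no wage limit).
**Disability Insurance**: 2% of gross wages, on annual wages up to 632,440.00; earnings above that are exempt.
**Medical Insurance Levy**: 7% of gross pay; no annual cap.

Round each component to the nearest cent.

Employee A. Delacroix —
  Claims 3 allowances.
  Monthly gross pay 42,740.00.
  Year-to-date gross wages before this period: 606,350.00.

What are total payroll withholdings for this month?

16,230.19

Earnings Tax: taxable = 42,740.00 − 3×468.00 = 41,336.00
  5,834.88 + 32.96% × (41,336.00 − 27,200.00) = 5,834.88 + 32.96% × 14,136.00 = 10,494.11
Unemployment Insurance: 5.2% × 42,740.00 = 2,222.48
Disability Insurance: cap 632,440.00 − YTD 606,350.00 = 26,090.00 subject; 2% × 26,090.00 = 521.80
Medical Insurance Levy: 7% × 42,740.00 = 2,991.80
Total: 10,494.11 + 2,222.48 + 521.80 + 2,991.80 = 16,230.19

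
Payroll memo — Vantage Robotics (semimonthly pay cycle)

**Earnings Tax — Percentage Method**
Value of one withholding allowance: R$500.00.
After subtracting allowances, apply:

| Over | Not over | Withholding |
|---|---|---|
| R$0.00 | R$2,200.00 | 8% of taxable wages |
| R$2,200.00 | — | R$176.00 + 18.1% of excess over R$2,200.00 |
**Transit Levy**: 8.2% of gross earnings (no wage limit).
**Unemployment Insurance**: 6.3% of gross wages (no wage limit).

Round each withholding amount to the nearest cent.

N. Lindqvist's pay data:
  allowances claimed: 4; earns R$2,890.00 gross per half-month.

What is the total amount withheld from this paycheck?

Earnings Tax: taxable = R$2,890.00 − 4×R$500.00 = R$890.00
  8% × R$890.00 = R$71.20
Transit Levy: 8.2% × R$2,890.00 = R$236.98
Unemployment Insurance: 6.3% × R$2,890.00 = R$182.07
Total: R$71.20 + R$236.98 + R$182.07 = R$490.25

R$490.25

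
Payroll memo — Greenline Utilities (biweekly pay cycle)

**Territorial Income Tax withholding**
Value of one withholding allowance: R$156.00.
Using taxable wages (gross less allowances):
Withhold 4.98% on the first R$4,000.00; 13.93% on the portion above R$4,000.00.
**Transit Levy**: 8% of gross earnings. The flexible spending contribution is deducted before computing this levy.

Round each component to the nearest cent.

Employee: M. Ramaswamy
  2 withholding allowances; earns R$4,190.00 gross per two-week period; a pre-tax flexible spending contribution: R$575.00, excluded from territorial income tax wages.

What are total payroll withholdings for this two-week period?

Territorial Income Tax: taxable = R$4,190.00 − R$575.00 − 2×R$156.00 = R$3,303.00
  4.98% × R$3,303.00 = R$164.49
Transit Levy: 8% × R$3,615.00 = R$289.20
Total: R$164.49 + R$289.20 = R$453.69

R$453.69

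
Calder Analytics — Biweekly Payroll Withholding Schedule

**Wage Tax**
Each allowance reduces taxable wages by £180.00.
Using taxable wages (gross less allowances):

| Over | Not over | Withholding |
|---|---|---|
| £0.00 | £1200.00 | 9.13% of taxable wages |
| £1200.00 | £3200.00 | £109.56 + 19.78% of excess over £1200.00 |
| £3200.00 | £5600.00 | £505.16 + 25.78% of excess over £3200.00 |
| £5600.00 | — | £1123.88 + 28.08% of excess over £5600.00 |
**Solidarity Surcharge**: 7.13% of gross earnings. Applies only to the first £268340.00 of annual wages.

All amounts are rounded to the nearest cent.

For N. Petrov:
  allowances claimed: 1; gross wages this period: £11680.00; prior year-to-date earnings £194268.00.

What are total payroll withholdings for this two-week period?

Wage Tax: taxable = £11680.00 − 1×£180.00 = £11500.00
  £1123.88 + 28.08% × (£11500.00 − £5600.00) = £1123.88 + 28.08% × £5900.00 = £2780.60
Solidarity Surcharge: 7.13% × £11680.00 = £832.78
Total: £2780.60 + £832.78 = £3613.38

£3613.38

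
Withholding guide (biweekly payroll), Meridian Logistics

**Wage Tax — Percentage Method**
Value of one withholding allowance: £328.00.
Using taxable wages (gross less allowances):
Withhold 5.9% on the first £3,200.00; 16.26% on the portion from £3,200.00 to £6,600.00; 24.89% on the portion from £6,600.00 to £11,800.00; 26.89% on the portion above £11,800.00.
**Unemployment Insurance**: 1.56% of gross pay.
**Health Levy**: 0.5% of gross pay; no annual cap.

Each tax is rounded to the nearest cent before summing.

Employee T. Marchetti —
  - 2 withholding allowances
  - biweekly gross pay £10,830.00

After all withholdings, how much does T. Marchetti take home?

Wage Tax: taxable = £10,830.00 − 2×£328.00 = £10,174.00
  £741.64 + 24.89% × (£10,174.00 − £6,600.00) = £741.64 + 24.89% × £3,574.00 = £1,631.21
Unemployment Insurance: 1.56% × £10,830.00 = £168.95
Health Levy: 0.5% × £10,830.00 = £54.15
Total withheld: £1,631.21 + £168.95 + £54.15 = £1,854.31
Net pay: £10,830.00 − £1,854.31 = £8,975.69

£8,975.69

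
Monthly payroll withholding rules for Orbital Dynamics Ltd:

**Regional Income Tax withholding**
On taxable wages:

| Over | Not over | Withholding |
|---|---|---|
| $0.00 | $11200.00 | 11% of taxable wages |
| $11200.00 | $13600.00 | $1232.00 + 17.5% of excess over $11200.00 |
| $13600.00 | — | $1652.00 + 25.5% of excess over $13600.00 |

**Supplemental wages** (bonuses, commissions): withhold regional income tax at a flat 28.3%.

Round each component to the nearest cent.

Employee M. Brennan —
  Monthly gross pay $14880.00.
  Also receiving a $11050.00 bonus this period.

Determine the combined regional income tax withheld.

Regional Income Tax: taxable = $14880.00
  $1652.00 + 25.5% × ($14880.00 − $13600.00) = $1652.00 + 25.5% × $1280.00 = $1978.40
Supplemental (28.3% flat on bonus): 28.3% × $11050.00 = $3127.15
Total regional income tax: $1978.40 + $3127.15 = $5105.55

$5105.55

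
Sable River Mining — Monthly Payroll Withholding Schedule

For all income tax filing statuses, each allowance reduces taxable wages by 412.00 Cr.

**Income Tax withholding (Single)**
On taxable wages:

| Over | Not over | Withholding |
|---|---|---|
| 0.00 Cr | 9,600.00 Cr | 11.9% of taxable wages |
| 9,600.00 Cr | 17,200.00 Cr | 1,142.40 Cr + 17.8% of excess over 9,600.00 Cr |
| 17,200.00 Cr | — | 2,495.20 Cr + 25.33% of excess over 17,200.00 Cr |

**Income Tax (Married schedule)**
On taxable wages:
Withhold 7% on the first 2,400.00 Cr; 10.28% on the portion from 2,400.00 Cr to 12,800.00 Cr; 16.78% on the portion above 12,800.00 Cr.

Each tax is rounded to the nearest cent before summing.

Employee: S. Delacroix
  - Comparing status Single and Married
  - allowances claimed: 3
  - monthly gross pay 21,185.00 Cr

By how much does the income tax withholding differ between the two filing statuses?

Income Tax (Single): taxable = 21,185.00 Cr − 3×412.00 Cr = 19,949.00 Cr
  2,495.20 Cr + 25.33% × (19,949.00 Cr − 17,200.00 Cr) = 2,495.20 Cr + 25.33% × 2,749.00 Cr = 3,191.52 Cr
Income Tax (Married): taxable = 21,185.00 Cr − 3×412.00 Cr = 19,949.00 Cr
  1,237.12 Cr + 16.78% × (19,949.00 Cr − 12,800.00 Cr) = 1,237.12 Cr + 16.78% × 7,149.00 Cr = 2,436.72 Cr
Difference: |3,191.52 Cr − 2,436.72 Cr| = 754.80 Cr (higher under Single)

754.80 Cr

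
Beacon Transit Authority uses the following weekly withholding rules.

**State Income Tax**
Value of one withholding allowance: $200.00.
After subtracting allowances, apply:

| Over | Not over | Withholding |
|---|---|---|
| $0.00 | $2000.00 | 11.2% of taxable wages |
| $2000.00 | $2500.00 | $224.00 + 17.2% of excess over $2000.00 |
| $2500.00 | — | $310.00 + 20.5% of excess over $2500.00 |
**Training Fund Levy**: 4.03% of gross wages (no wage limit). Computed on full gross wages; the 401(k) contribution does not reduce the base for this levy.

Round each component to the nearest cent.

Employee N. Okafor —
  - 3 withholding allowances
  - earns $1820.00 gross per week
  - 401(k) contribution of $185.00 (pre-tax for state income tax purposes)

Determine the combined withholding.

State Income Tax: taxable = $1820.00 − $185.00 − 3×$200.00 = $1035.00
  11.2% × $1035.00 = $115.92
Training Fund Levy: 4.03% × $1820.00 = $73.35
Total: $115.92 + $73.35 = $189.27

$189.27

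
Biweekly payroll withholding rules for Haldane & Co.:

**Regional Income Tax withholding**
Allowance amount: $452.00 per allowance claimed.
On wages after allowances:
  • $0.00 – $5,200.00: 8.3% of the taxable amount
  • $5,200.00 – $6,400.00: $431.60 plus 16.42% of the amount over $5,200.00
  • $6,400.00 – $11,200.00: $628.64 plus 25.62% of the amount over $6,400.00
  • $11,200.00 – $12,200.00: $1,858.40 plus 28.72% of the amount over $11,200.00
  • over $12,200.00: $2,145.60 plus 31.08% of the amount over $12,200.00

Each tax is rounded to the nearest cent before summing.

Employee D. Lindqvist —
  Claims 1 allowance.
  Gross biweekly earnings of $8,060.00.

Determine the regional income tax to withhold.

$938.13

Regional Income Tax: taxable = $8,060.00 − 1×$452.00 = $7,608.00
  $628.64 + 25.62% × ($7,608.00 − $6,400.00) = $628.64 + 25.62% × $1,208.00 = $938.13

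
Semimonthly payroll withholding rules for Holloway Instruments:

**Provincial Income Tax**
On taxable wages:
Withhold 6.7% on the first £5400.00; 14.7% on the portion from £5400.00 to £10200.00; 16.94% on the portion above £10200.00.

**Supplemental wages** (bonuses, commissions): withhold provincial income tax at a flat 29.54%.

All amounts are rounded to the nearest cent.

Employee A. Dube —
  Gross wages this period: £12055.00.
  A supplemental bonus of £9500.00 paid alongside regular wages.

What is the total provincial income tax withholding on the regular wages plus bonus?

£4187.94

Provincial Income Tax: taxable = £12055.00
  £1067.40 + 16.94% × (£12055.00 − £10200.00) = £1067.40 + 16.94% × £1855.00 = £1381.64
Supplemental (29.54% flat on bonus): 29.54% × £9500.00 = £2806.30
Total provincial income tax: £1381.64 + £2806.30 = £4187.94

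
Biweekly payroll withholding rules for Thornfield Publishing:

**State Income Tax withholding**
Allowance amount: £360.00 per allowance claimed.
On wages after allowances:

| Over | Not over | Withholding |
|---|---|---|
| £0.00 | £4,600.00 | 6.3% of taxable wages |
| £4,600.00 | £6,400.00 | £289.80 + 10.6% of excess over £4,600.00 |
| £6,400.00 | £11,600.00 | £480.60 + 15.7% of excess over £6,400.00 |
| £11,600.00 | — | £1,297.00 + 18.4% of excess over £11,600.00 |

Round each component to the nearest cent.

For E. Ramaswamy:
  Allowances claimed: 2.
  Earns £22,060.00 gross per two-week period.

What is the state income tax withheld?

£3,089.16

State Income Tax: taxable = £22,060.00 − 2×£360.00 = £21,340.00
  £1,297.00 + 18.4% × (£21,340.00 − £11,600.00) = £1,297.00 + 18.4% × £9,740.00 = £3,089.16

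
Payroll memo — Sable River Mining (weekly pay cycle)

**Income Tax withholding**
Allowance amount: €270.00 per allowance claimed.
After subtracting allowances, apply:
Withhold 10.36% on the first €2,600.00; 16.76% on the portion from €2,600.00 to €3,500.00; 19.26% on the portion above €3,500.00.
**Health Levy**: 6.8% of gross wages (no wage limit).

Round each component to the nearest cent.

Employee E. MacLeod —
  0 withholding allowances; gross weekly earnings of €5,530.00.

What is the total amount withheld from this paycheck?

Income Tax: taxable = €5,530.00
  €420.20 + 19.26% × (€5,530.00 − €3,500.00) = €420.20 + 19.26% × €2,030.00 = €811.18
Health Levy: 6.8% × €5,530.00 = €376.04
Total: €811.18 + €376.04 = €1,187.22

€1,187.22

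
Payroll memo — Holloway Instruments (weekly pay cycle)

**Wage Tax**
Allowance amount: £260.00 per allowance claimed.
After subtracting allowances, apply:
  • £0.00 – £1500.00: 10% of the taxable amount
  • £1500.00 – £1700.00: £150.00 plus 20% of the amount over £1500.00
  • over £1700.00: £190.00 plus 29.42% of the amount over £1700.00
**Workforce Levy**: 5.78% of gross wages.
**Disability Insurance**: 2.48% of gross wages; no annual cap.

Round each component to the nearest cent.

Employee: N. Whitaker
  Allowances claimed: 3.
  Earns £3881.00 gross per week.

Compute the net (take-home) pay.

Wage Tax: taxable = £3881.00 − 3×£260.00 = £3101.00
  £190.00 + 29.42% × (£3101.00 − £1700.00) = £190.00 + 29.42% × £1401.00 = £602.17
Workforce Levy: 5.78% × £3881.00 = £224.32
Disability Insurance: 2.48% × £3881.00 = £96.25
Total withheld: £602.17 + £224.32 + £96.25 = £922.74
Net pay: £3881.00 − £922.74 = £2958.26

£2958.26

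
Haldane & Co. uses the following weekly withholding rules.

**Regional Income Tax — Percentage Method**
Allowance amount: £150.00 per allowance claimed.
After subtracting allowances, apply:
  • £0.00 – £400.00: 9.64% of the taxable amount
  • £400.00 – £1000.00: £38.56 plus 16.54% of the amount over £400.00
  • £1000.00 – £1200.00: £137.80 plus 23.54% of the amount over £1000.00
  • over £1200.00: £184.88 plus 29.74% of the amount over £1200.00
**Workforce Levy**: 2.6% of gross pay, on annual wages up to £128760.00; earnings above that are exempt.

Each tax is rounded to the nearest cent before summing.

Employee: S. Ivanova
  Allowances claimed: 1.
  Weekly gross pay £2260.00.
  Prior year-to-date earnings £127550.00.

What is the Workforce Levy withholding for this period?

Workforce Levy: cap £128760.00 − YTD £127550.00 = £1210.00 subject; 2.6% × £1210.00 = £31.46

£31.46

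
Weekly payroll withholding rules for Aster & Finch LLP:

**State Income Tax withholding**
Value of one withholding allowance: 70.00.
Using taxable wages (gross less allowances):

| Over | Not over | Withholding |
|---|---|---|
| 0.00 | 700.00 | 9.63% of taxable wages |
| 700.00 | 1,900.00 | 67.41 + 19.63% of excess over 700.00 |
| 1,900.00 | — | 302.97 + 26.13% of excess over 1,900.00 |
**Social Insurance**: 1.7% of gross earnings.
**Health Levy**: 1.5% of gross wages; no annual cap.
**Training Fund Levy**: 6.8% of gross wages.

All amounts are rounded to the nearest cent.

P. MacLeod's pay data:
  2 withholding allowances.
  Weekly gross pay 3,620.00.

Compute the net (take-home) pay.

2,542.18

State Income Tax: taxable = 3,620.00 − 2×70.00 = 3,480.00
  302.97 + 26.13% × (3,480.00 − 1,900.00) = 302.97 + 26.13% × 1,580.00 = 715.82
Social Insurance: 1.7% × 3,620.00 = 61.54
Health Levy: 1.5% × 3,620.00 = 54.30
Training Fund Levy: 6.8% × 3,620.00 = 246.16
Total withheld: 715.82 + 61.54 + 54.30 + 246.16 = 1,077.82
Net pay: 3,620.00 − 1,077.82 = 2,542.18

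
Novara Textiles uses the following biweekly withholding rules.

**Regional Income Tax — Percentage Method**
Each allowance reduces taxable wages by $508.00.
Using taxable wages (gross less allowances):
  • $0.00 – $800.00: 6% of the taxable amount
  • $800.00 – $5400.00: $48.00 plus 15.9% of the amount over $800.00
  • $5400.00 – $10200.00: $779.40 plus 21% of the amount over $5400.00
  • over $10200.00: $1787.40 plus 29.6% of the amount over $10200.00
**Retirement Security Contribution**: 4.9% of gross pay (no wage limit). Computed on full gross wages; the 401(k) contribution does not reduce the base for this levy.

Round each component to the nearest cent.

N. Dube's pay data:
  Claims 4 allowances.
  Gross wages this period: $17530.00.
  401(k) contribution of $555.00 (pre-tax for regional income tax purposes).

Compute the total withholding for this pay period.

$4050.30

Regional Income Tax: taxable = $17530.00 − $555.00 − 4×$508.00 = $14943.00
  $1787.40 + 29.6% × ($14943.00 − $10200.00) = $1787.40 + 29.6% × $4743.00 = $3191.33
Retirement Security Contribution: 4.9% × $17530.00 = $858.97
Total: $3191.33 + $858.97 = $4050.30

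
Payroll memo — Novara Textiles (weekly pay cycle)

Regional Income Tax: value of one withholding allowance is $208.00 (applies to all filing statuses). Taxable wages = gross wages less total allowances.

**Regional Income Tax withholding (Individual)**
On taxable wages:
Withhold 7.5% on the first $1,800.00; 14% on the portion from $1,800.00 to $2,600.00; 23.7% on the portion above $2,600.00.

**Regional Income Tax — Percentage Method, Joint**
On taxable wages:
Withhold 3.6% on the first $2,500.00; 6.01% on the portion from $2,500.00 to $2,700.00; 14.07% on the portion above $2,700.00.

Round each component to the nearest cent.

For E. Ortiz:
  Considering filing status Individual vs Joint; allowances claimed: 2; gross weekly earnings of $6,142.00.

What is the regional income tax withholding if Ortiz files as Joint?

$527.78

Regional Income Tax (Joint): taxable = $6,142.00 − 2×$208.00 = $5,726.00
  $102.02 + 14.07% × ($5,726.00 − $2,700.00) = $102.02 + 14.07% × $3,026.00 = $527.78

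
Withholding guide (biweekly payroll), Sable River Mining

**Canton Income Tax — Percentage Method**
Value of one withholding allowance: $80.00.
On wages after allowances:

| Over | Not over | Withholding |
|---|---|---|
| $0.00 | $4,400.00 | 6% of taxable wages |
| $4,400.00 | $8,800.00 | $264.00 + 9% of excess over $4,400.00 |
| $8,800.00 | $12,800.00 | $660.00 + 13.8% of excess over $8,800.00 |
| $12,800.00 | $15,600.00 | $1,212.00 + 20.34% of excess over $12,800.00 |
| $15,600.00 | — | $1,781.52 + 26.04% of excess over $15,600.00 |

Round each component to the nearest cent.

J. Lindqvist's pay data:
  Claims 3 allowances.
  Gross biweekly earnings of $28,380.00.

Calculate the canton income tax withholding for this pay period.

Canton Income Tax: taxable = $28,380.00 − 3×$80.00 = $28,140.00
  $1,781.52 + 26.04% × ($28,140.00 − $15,600.00) = $1,781.52 + 26.04% × $12,540.00 = $5,046.94

$5,046.94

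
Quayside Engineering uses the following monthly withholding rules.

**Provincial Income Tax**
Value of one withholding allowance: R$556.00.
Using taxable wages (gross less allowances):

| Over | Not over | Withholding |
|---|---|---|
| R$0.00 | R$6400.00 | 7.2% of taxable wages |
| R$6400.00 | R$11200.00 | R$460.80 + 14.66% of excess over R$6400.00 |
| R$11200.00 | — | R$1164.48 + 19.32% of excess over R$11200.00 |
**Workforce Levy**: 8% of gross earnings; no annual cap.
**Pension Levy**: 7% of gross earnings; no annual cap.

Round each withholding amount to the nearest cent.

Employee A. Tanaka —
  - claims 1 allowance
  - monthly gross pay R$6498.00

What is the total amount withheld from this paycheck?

Provincial Income Tax: taxable = R$6498.00 − 1×R$556.00 = R$5942.00
  7.2% × R$5942.00 = R$427.82
Workforce Levy: 8% × R$6498.00 = R$519.84
Pension Levy: 7% × R$6498.00 = R$454.86
Total: R$427.82 + R$519.84 + R$454.86 = R$1402.52

R$1402.52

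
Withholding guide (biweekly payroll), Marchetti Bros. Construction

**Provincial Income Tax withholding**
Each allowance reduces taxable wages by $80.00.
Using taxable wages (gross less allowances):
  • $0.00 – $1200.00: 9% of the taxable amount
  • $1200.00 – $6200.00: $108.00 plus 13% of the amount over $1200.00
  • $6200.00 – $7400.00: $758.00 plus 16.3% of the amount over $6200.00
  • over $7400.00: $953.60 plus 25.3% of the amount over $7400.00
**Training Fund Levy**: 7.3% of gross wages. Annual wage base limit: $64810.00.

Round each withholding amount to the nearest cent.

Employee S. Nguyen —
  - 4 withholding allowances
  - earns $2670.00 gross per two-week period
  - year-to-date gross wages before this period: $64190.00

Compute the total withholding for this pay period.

Provincial Income Tax: taxable = $2670.00 − 4×$80.00 = $2350.00
  $108.00 + 13% × ($2350.00 − $1200.00) = $108.00 + 13% × $1150.00 = $257.50
Training Fund Levy: cap $64810.00 − YTD $64190.00 = $620.00 subject; 7.3% × $620.00 = $45.26
Total: $257.50 + $45.26 = $302.76

$302.76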